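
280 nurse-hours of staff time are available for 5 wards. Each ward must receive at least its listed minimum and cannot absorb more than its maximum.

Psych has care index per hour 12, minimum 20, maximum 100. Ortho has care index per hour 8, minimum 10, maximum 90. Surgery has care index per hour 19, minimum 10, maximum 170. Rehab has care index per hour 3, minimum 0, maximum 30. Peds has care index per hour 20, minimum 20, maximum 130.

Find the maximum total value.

5200

Meeting every minimum uses 20+10+10+0+20 = 60 nurse-hours, leaving 220.
Rank by care index per hour: Peds 20 > Surgery 19 > Psych 12 > Ortho 8 > Rehab 3.
Give Peds 110 more to hit its cap of 130 → 110 left.
Only 110 left; Surgery takes them to reach 120.
Total = 12×20 + 8×10 + 19×120 + 20×130 = 5200.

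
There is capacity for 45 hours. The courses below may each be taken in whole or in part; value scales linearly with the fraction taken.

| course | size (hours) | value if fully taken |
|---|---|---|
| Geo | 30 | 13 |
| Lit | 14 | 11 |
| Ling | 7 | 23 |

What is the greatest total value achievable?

44.4

Best value per unit of size first: Ling 23/7≈3.29, Lit 11/14≈0.786, Geo 13/30≈0.433.
Take all of Ling (7 hours, value 23) ; 38 hours left.
Take all of Lit (14 hours, value 11) ; 24 hours left.
Fill the last 24 hours with part of Geo: 24/30 of it earns 10.4.
Total value = 44.4.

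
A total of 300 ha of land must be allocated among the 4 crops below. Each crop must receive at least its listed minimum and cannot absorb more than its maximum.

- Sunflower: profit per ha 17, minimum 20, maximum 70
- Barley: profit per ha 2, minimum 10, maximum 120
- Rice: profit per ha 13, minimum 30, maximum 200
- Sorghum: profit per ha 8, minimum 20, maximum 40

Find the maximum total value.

3970

Meeting every minimum uses 20+10+30+20 = 80 ha, leaving 220.
Order the crops by profit per ha: Sunflower 17 > Rice 13 > Sorghum 8 > Barley 2.
Give Sunflower 50 more to hit its cap of 70 ; 170 left.
Rice: +170 to 200 (cap) ; 0 left.
Total = 17×70 + 2×10 + 13×200 + 8×20 = 3970.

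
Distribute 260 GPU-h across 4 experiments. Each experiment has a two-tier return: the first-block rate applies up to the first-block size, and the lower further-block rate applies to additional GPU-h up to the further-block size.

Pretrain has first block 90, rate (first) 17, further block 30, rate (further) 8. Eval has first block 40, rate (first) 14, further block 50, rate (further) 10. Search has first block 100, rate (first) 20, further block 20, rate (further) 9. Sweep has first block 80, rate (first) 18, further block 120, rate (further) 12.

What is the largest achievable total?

Treat each block as its own option and order by rate: Search/tier1 20 > Sweep/tier1 18 > Pretrain/tier1 17 > Eval/tier1 14 > Sweep/tier2 12 > Eval/tier2 10 > Search/tier2 9 > Pretrain/tier2 8.
Search tier1 at 20: fill all 100 → 160 left.
Sweep tier1 at 18: fill all 80 → 80 left.
Pretrain tier1 at 17: only 80 left, fill 80.
Total = 20×100 + 18×80 + 17×80 = 4800.

4800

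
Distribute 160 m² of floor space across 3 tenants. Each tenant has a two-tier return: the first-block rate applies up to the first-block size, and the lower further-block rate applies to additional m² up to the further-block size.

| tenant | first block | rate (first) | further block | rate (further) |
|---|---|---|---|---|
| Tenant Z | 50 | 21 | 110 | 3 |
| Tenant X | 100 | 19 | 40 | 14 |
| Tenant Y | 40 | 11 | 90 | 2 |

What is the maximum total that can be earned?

Treat each block as its own option and order by rate: Tenant Z/tier1 21 > Tenant X/tier1 19 > Tenant X/tier2 14 > Tenant Y/tier1 11 > Tenant Z/tier2 3 > Tenant Y/tier2 2.
Tenant Z/tier1 (21): +50 ; 110 left.
Fill Tenant X tier1 block (100 at 19) ; 10 left.
Tenant X/tier2: +10 of 40 at 14; pool empty.
Total = 21×50 + 19×100 + 14×10 = 3090.

3090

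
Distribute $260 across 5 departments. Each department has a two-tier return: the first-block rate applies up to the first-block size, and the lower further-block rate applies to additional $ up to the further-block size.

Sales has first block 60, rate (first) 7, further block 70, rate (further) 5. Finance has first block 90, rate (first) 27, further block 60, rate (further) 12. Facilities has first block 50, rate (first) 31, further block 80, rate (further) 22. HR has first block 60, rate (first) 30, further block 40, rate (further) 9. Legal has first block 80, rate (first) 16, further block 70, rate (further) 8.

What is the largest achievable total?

7100

Order all 10 blocks by rate: Facilities/first 31 > HR/first 30 > Finance/first 27 > Facilities/second 22 > Legal/first 16 > Finance/second 12 > HR/second 9 > Legal/second 8 > Sales/first 7 > Sales/second 5.
Fill Facilities first block (50 at 31) — 210 left.
HR first at 30: fill all 60 — 150 left.
Finance/first (27): +90 — 60 left.
Facilities/second: +60 of 80 at 22; pool empty.
Total = 31×50 + 30×60 + 27×90 + 22×60 = 7100.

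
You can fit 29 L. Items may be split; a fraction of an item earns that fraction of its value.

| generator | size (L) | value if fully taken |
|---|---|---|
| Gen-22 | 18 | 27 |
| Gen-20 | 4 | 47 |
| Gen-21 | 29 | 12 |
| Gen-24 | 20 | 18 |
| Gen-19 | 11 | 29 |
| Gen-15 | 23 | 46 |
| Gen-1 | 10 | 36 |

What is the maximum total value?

Best value per unit of size first: Gen-20 47/4≈11.8, Gen-1 36/10≈3.6, Gen-19 29/11≈2.64, Gen-15 46/23≈2, Gen-22 27/18≈1.5, Gen-24 18/20≈0.9, Gen-21 12/29≈0.414.
Take all of Gen-20 (4 L, value 47) ; 25 L left.
Gen-1: take in full, 10 L for value 36 ; 15 left.
Take all of Gen-19 (11 L, value 29) ; 4 L left.
Only 4 L remain; take 4/23 of Gen-15 for value 46×4/23 = 8.
Total value = 120.

120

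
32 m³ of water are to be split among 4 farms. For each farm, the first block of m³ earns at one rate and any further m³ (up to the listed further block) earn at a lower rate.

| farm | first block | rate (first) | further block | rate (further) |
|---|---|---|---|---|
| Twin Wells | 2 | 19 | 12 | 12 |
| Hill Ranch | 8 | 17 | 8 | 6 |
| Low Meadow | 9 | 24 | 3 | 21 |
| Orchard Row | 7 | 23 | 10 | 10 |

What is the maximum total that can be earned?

650

Rank every tier by rate: Low Meadow/tier1 24 > Orchard Row/tier1 23 > Low Meadow/tier2 21 > Twin Wells/tier1 19 > Hill Ranch/tier1 17 > Twin Wells/tier2 12 > Orchard Row/tier2 10 > Hill Ranch/tier2 6.
Low Meadow tier1 at 24: fill all 9 ; 23 left.
Orchard Row tier1 at 23: fill all 7 ; 16 left.
Fill Low Meadow tier2 block (3 at 21) ; 13 left.
Twin Wells tier1 at 19: fill all 2 ; 11 left.
Hill Ranch/tier1 (17): +8 ; 3 left.
3 remain; put them into Twin Wells tier2 at 12.
Total = 24×9 + 23×7 + 21×3 + 19×2 + 17×8 + 12×3 = 650.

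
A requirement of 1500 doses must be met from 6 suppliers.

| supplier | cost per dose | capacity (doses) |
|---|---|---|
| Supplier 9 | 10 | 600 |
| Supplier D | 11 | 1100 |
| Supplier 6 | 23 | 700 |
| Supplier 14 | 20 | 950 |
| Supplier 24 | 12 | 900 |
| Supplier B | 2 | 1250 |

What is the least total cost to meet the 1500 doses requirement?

Use suppliers in increasing cost order.
Take 1250 from Supplier B at 2 → need 250 more.
Take 250 from Supplier 9 at 10 to finish.
Supplier D, Supplier 24, Supplier 14, Supplier 6: unused.
Cost = 1250×2 + 250×10 = 5000.

5000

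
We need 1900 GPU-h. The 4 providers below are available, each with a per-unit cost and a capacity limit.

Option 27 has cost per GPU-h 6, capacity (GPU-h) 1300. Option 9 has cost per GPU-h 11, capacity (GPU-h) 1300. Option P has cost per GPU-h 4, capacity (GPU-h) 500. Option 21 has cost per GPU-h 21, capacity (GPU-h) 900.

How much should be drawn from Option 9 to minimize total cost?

100

Cheapest first:
Option P (4): use full 500 — 1400 GPU-h to go.
Take 1300 from Option 27 at 6 — need 100 more.
Option 9 at 11: take 100 of its 1300 — requirement met.
Option 21: unused.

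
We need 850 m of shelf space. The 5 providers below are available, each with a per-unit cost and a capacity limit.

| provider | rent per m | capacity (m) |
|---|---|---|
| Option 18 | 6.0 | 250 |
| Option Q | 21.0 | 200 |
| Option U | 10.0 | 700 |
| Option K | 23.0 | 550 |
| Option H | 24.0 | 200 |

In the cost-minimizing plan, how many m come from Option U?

600

Fill from the cheapest provider first.
Take 250 from Option 18 at 6.0 ; need 600 more.
Option U (10.0): take the remaining 600 ; done.
Option Q, Option K, Option H: unused.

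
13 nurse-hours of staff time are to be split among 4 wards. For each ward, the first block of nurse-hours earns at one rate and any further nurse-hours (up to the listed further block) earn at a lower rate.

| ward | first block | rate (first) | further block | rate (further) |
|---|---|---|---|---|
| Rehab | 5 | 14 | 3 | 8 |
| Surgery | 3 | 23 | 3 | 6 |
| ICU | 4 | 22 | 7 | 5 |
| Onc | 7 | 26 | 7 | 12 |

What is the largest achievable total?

Treat each block as its own option and order by rate: Onc/tier1 26 > Surgery/tier1 23 > ICU/tier1 22 > Rehab/tier1 14 > Onc/tier2 12 > Rehab/tier2 8 > Surgery/tier2 6 > ICU/tier2 5.
Fill Onc tier1 block (7 at 26) ; 6 left.
Surgery tier1 at 23: fill all 3 ; 3 left.
ICU/tier1: +3 of 4 at 22; pool empty.
Total = 26×7 + 23×3 + 22×3 = 317.

317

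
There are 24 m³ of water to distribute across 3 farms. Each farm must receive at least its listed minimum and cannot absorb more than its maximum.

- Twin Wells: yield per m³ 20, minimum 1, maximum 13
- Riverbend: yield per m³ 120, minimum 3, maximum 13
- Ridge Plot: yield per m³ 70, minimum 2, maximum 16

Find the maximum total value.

Meeting every minimum uses 1+3+2 = 6 m³, leaving 18.
Order the farms by yield per m³: Riverbend 120 > Ridge Plot 70 > Twin Wells 20.
Riverbend takes 10 more to reach its cap of 13 — 8 left.
Ridge Plot has room for 14 more but only 8 remain, so it gets 10.
Total = 20×1 + 120×13 + 70×10 = 2280.

2280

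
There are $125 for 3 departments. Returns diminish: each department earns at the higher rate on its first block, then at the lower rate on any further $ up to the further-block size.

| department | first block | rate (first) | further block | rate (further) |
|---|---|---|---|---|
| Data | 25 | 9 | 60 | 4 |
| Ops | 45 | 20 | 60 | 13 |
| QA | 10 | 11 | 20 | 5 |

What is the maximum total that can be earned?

1880

Order all 6 blocks by rate: Ops/T1 20 > Ops/T2 13 > QA/T1 11 > Data/T1 9 > QA/T2 5 > Data/T2 4.
Fill Ops T1 block (45 at 20) ; 80 left.
Ops/T2 (13): +60 ; 20 left.
QA/T1 (11): +10 ; 10 left.
10 remain; put them into Data T1 at 9.
Total = 20×45 + 13×60 + 11×10 + 9×10 = 1880.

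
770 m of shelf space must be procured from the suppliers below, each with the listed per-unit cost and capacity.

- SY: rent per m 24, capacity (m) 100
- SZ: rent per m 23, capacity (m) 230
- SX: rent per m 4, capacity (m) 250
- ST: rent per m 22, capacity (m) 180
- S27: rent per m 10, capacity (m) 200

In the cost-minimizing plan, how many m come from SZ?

140

Use suppliers in increasing cost order.
SX at 4: take all 250 m — 520 still needed.
S27 (10): use full 200 — 320 m to go.
Take 180 from ST at 22 — need 140 more.
SZ (23): take the remaining 140 — done.
SY: unused.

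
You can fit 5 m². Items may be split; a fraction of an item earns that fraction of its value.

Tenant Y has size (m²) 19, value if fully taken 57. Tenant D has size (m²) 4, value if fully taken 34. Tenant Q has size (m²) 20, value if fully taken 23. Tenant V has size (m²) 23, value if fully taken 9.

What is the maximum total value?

37

Sort by value density: Tenant D 34/4≈8.5, Tenant Y 57/19≈3, Tenant Q 23/20≈1.15, Tenant V 9/23≈0.391.
All 4 m² of Tenant D fit (value 34) ; 1 remain.
Only 1 m² remain; take 1/19 of Tenant Y for value 57×1/19 = 3.
Total value = 37.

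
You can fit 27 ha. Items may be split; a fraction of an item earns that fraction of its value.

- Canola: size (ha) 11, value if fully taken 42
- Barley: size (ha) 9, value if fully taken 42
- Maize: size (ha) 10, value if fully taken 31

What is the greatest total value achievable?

Rank by value-to-size ratio: Barley 42/9≈4.67, Canola 42/11≈3.82, Maize 31/10≈3.1.
All 9 ha of Barley fit (value 42) — 18 remain.
Canola: take in full, 11 ha for value 42 — 7 left.
Fill the last 7 ha with part of Maize: 7/10 of it earns 21.7.
Total value = 105.7.

105.7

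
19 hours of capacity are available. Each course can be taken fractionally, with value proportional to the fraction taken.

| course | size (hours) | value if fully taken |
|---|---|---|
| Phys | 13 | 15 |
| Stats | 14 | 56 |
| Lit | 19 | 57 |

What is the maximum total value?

Rank by value-to-size ratio: Stats 56/14≈4, Lit 57/19≈3, Phys 15/13≈1.15.
Take all of Stats (14 hours, value 56) ; 5 hours left.
Fill the last 5 hours with part of Lit: 5/19 of it earns 15.
Total value = 71.

71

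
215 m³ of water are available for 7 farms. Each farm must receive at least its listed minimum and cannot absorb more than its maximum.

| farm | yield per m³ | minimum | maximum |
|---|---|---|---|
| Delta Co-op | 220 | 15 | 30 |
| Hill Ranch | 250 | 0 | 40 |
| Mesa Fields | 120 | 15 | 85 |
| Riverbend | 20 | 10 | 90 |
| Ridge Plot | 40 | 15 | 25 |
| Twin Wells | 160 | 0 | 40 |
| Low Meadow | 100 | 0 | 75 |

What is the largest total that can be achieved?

33400

Meeting every minimum uses 15+0+15+10+15+0+0 = 55 m³, leaving 160.
Highest yield per m³ first: Hill Ranch 250 > Delta Co-op 220 > Twin Wells 160 > Mesa Fields 120 > Low Meadow 100 > Ridge Plot 40 > Riverbend 20.
Give Hill Ranch 40 more to hit its cap of 40 ; 120 left.
Give Delta Co-op 15 more to hit its cap of 30 ; 105 left.
Give Twin Wells 40 more to hit its cap of 40 ; 65 left.
Only 65 left; Mesa Fields takes them to reach 80.
Total = 220×30 + 250×40 + 120×80 + 20×10 + 40×15 + 160×40 = 33400.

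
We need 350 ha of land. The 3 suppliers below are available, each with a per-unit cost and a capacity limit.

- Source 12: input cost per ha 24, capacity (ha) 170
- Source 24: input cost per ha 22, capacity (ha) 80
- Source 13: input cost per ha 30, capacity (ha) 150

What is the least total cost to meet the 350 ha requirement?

8840

Fill from the cheapest supplier first.
Source 24 at 22: take all 80 ha ; 270 still needed.
Source 12 at 24: take all 170 ha ; 100 still needed.
Source 13 at 30: take 100 of its 150 ; requirement met.
Cost = 80×22 + 170×24 + 100×30 = 8840.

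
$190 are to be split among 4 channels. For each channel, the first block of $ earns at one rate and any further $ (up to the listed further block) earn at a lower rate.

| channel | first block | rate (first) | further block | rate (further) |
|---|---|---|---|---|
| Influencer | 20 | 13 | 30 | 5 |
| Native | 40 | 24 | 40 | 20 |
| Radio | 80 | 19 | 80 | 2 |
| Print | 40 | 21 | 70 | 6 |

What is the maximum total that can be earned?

Treat each block as its own option and order by rate: Native/first 24 > Print/first 21 > Native/second 20 > Radio/first 19 > Influencer/first 13 > Print/second 6 > Influencer/second 5 > Radio/second 2.
Native first at 24: fill all 40 → 150 left.
Fill Print first block (40 at 21) → 110 left.
Native/second (20): +40 → 70 left.
70 remain; put them into Radio first at 19.
Total = 24×40 + 21×40 + 20×40 + 19×70 = 3930.

3930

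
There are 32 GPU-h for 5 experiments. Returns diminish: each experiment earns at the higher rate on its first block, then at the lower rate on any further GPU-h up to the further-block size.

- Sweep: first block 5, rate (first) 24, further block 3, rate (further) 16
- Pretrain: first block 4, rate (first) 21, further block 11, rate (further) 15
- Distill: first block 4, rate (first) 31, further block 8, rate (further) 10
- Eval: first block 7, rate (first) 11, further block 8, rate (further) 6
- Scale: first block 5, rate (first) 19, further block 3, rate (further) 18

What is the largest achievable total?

Rank every tier by rate: Distill/first 31 > Sweep/first 24 > Pretrain/first 21 > Scale/first 19 > Scale/second 18 > Sweep/second 16 > Pretrain/second 15 > Eval/first 11 > Distill/second 10 > Eval/second 6.
Fill Distill first block (4 at 31) → 28 left.
Sweep/first (24): +5 → 23 left.
Pretrain/first (21): +4 → 19 left.
Fill Scale first block (5 at 19) → 14 left.
Scale/second (18): +3 → 11 left.
Fill Sweep second block (3 at 16) → 8 left.
Pretrain/second: +8 of 11 at 15; pool empty.
Total = 31×4 + 24×5 + 21×4 + 19×5 + 18×3 + 16×3 + 15×8 = 645.

645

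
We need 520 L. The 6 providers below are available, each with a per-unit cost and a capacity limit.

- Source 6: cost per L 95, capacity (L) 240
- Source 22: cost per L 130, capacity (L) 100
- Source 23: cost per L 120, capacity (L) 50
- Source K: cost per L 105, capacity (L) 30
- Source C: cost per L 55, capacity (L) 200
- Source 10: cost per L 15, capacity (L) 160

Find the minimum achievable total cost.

Use providers in increasing cost order.
Take 160 from Source 10 at 15 ; need 360 more.
Source C at 55: take all 200 L ; 160 still needed.
Take 160 from Source 6 at 95 to finish.
Source K, Source 23, Source 22: unused.
Cost = 160×15 + 200×55 + 160×95 = 28600.

28600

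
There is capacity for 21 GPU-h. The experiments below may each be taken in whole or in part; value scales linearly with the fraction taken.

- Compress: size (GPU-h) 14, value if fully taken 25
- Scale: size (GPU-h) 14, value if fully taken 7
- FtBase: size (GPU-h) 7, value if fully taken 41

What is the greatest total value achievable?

Best value per unit of size first: FtBase 41/7≈5.86, Compress 25/14≈1.79, Scale 7/14≈0.5.
FtBase: take in full, 7 GPU-h for value 41 — 14 left.
Take all of Compress (14 GPU-h, value 25) — 0 GPU-h left.
Total value = 66.

66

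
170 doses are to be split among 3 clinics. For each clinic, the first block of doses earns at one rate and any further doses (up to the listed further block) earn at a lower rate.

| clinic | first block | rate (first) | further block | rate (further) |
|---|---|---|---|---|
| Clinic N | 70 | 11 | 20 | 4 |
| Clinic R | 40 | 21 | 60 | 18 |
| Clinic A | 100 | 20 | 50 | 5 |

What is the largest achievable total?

3380

Treat each block as its own option and order by rate: Clinic R/tier1 21 > Clinic A/tier1 20 > Clinic R/tier2 18 > Clinic N/tier1 11 > Clinic A/tier2 5 > Clinic N/tier2 4.
Fill Clinic R tier1 block (40 at 21) ; 130 left.
Fill Clinic A tier1 block (100 at 20) ; 30 left.
Clinic R/tier2: +30 of 60 at 18; pool empty.
Total = 21×40 + 20×100 + 18×30 = 3380.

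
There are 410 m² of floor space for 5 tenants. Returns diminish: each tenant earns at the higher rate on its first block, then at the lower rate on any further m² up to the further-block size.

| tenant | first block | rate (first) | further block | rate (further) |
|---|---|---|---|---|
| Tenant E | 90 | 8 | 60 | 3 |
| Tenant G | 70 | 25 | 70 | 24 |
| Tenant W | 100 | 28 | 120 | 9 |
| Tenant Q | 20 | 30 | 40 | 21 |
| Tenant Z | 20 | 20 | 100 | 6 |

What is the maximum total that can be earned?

Rank every tier by rate: Tenant Q/T1 30 > Tenant W/T1 28 > Tenant G/T1 25 > Tenant G/T2 24 > Tenant Q/T2 21 > Tenant Z/T1 20 > Tenant W/T2 9 > Tenant E/T1 8 > Tenant Z/T2 6 > Tenant E/T2 3.
Tenant Q/T1 (30): +20 ; 390 left.
Tenant W T1 at 28: fill all 100 ; 290 left.
Tenant G/T1 (25): +70 ; 220 left.
Tenant G/T2 (24): +70 ; 150 left.
Fill Tenant Q T2 block (40 at 21) ; 110 left.
Tenant Z/T1 (20): +20 ; 90 left.
90 remain; put them into Tenant W T2 at 9.
Total = 30×20 + 28×100 + 25×70 + 24×70 + 21×40 + 20×20 + 9×90 = 8880.

8880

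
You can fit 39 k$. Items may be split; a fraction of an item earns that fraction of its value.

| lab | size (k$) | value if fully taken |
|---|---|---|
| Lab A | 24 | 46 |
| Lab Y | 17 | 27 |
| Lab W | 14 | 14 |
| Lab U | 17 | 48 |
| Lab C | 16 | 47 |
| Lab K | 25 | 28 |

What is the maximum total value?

106.5

Sort by value density: Lab C 47/16≈2.94, Lab U 48/17≈2.82, Lab A 46/24≈1.92, Lab Y 27/17≈1.59, Lab K 28/25≈1.12, Lab W 14/14≈1.
Lab C: take in full, 16 k$ for value 47 → 23 left.
Lab U: take in full, 17 k$ for value 48 → 6 left.
6 k$ left: a 6/24 share of Lab A gives 46×6/24 = 11.5.
Total value = 106.5.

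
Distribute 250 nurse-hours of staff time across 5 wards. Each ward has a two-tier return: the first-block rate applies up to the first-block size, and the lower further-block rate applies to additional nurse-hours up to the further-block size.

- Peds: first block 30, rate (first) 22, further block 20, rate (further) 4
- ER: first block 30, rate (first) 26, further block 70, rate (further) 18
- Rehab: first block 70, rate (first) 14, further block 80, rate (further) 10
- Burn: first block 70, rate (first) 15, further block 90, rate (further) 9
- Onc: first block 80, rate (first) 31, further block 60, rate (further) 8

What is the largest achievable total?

Order all 10 blocks by rate: Onc/first 31 > ER/first 26 > Peds/first 22 > ER/second 18 > Burn/first 15 > Rehab/first 14 > Rehab/second 10 > Burn/second 9 > Onc/second 8 > Peds/second 4.
Fill Onc first block (80 at 31) → 170 left.
Fill ER first block (30 at 26) → 140 left.
Peds/first (22): +30 → 110 left.
ER second at 18: fill all 70 → 40 left.
40 remain; put them into Burn first at 15.
Total = 31×80 + 26×30 + 22×30 + 18×70 + 15×40 = 5780.

5780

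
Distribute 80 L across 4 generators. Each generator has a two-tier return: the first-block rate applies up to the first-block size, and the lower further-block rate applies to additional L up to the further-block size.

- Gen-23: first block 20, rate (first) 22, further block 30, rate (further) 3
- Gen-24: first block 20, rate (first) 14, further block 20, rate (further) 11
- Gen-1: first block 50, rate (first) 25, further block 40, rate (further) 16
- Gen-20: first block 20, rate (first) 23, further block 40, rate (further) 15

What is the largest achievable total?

Rank every tier by rate: Gen-1/T1 25 > Gen-20/T1 23 > Gen-23/T1 22 > Gen-1/T2 16 > Gen-20/T2 15 > Gen-24/T1 14 > Gen-24/T2 11 > Gen-23/T2 3.
Gen-1/T1 (25): +50 → 30 left.
Gen-20 T1 at 23: fill all 20 → 10 left.
Gen-23/T1: +10 of 20 at 22; pool empty.
Total = 25×50 + 23×20 + 22×10 = 1930.

1930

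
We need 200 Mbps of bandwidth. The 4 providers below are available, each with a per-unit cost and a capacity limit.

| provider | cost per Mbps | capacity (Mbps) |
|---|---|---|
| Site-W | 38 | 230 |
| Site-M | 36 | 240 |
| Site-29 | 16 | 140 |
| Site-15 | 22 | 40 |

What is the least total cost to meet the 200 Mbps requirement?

3840

Fill from the cheapest provider first.
Take 140 from Site-29 at 16 → need 60 more.
Take 40 from Site-15 at 22 → need 20 more.
Site-M at 36: take 20 of its 240 → requirement met.
Site-W: unused.
Cost = 140×16 + 40×22 + 20×36 = 3840.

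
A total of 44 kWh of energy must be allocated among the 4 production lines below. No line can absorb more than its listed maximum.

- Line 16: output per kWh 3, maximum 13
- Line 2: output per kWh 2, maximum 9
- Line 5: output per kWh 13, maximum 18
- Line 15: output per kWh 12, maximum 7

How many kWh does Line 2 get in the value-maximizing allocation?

Order the production lines by output per kWh: Line 5 13 > Line 15 12 > Line 16 3 > Line 2 2.
Line 5: +18 to 18 (cap) — 26 left.
Give Line 15 7 to hit its cap of 7 — 19 left.
Line 16: +13 to 13 (cap) — 6 left.
Line 2 has room for 9 but only 6 remain, so it gets 6.

6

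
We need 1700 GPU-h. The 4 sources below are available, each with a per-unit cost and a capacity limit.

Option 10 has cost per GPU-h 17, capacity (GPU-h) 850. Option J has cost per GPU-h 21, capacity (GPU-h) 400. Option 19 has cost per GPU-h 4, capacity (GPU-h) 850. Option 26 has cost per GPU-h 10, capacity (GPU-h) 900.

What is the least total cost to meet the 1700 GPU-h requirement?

11900

Cheapest first:
Take 850 from Option 19 at 4 — need 850 more.
Take 850 from Option 26 at 10 to finish.
Option 10, Option J: unused.
Cost = 850×4 + 850×10 = 11900.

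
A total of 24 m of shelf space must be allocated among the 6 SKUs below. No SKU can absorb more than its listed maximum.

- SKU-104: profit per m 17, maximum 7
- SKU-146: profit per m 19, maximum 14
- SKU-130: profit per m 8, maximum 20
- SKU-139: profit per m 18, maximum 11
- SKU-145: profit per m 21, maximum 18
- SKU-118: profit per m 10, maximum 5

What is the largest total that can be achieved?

492

Rank by profit per m: SKU-145 21 > SKU-146 19 > SKU-139 18 > SKU-104 17 > SKU-118 10 > SKU-130 8.
SKU-145 takes 18 to reach its cap of 18 — 6 left.
Only 6 left; SKU-146 takes them to reach 6.
Total = 19×6 + 21×18 = 492.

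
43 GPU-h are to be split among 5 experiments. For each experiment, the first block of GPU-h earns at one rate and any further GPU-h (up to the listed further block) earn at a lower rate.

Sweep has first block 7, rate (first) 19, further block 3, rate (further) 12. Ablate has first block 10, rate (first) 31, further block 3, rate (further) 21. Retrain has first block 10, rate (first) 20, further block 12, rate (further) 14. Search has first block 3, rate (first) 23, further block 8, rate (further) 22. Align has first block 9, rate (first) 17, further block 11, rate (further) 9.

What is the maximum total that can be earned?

985

Treat each block as its own option and order by rate: Ablate/first 31 > Search/first 23 > Search/second 22 > Ablate/second 21 > Retrain/first 20 > Sweep/first 19 > Align/first 17 > Retrain/second 14 > Sweep/second 12 > Align/second 9.
Ablate first at 31: fill all 10 ; 33 left.
Search/first (23): +3 ; 30 left.
Fill Search second block (8 at 22) ; 22 left.
Ablate/second (21): +3 ; 19 left.
Retrain/first (20): +10 ; 9 left.
Sweep first at 19: fill all 7 ; 2 left.
Align/first: +2 of 9 at 17; pool empty.
Total = 31×10 + 23×3 + 22×8 + 21×3 + 20×10 + 19×7 + 17×2 = 985.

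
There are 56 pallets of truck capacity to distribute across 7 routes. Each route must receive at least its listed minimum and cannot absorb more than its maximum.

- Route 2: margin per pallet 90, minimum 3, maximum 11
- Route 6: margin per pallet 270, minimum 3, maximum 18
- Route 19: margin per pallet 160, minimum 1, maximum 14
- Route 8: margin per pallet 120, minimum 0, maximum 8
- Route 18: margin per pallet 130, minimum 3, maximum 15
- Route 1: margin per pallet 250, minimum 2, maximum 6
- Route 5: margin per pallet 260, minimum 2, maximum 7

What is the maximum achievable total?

Meeting every minimum uses 3+3+1+0+3+2+2 = 14 pallets, leaving 42.
Highest margin per pallet first: Route 6 270 > Route 5 260 > Route 1 250 > Route 19 160 > Route 18 130 > Route 8 120 > Route 2 90.
Route 6 takes 15 more to reach its cap of 18 — 27 left.
Give Route 5 5 more to hit its cap of 7 — 22 left.
Route 1 takes 4 more to reach its cap of 6 — 18 left.
Give Route 19 13 more to hit its cap of 14 — 5 left.
Route 18: +5 (room for 12) → 8. Pool exhausted.
Total = 90×3 + 270×18 + 160×14 + 130×8 + 250×6 + 260×7 = 11730.

11730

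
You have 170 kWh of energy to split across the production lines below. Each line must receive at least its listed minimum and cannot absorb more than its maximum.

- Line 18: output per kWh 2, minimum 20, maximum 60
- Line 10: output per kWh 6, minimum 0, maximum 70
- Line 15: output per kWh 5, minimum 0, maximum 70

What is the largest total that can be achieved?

Meeting every minimum uses 20+0+0 = 20 kWh, leaving 150.
Order the production lines by output per kWh: Line 10 6 > Line 15 5 > Line 18 2.
Give Line 10 70 more to hit its cap of 70 — 80 left.
Line 15: +70 to 70 (cap) — 10 left.
Line 18 has room for 40 more but only 10 remain, so it gets 30.
Total = 2×30 + 6×70 + 5×70 = 830.

830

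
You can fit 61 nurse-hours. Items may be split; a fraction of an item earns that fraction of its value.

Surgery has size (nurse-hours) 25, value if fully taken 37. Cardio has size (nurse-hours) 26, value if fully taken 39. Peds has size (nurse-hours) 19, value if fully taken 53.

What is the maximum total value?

Sort by value density: Peds 53/19≈2.79, Cardio 39/26≈1.5, Surgery 37/25≈1.48.
All 19 nurse-hours of Peds fit (value 53) → 42 remain.
Take all of Cardio (26 nurse-hours, value 39) → 16 nurse-hours left.
16 nurse-hours left: a 16/25 share of Surgery gives 37×16/25 = 23.68.
Total value = 115.68.

115.68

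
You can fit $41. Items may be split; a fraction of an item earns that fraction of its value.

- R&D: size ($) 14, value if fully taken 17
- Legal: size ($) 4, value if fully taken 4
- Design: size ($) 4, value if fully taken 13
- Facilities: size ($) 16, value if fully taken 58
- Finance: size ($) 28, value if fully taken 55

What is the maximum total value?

112.25

Sort by value density: Facilities 58/16≈3.62, Design 13/4≈3.25, Finance 55/28≈1.96, R&D 17/14≈1.21, Legal 4/4≈1.
All 16 $ of Facilities fit (value 58) ; 25 remain.
Design: take in full, 4 $ for value 13 ; 21 left.
21 $ left: a 21/28 share of Finance gives 55×21/28 = 41.25.
Total value = 112.25.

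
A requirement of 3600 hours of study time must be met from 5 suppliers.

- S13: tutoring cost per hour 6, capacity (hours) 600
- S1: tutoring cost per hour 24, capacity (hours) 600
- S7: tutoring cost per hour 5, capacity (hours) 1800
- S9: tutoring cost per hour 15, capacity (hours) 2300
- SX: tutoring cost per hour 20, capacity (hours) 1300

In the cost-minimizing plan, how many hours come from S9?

Fill from the cheapest supplier first.
S7 (5): use full 1800 → 1800 hours to go.
S13 at 6: take all 600 hours → 1200 still needed.
Take 1200 from S9 at 15 to finish.
SX, S1: unused.

1200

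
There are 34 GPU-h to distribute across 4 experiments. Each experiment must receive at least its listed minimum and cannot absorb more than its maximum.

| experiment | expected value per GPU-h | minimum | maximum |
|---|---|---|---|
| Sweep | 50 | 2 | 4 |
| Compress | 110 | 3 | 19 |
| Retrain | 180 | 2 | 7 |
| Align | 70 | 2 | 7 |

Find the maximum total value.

3870

Meeting every minimum uses 2+3+2+2 = 9 GPU-h, leaving 25.
Highest expected value per GPU-h first: Retrain 180 > Compress 110 > Align 70 > Sweep 50.
Give Retrain 5 more to hit its cap of 7 ; 20 left.
Compress takes 16 more to reach its cap of 19 ; 4 left.
Align has room for 5 more but only 4 remain, so it gets 6.
Total = 50×2 + 110×19 + 180×7 + 70×6 = 3870.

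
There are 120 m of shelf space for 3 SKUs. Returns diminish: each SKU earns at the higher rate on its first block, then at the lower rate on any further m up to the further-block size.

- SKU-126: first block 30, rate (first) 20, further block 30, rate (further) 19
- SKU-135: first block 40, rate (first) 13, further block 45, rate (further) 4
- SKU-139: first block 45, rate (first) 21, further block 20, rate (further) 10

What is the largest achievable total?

2310

Order all 6 blocks by rate: SKU-139/first 21 > SKU-126/first 20 > SKU-126/second 19 > SKU-135/first 13 > SKU-139/second 10 > SKU-135/second 4.
Fill SKU-139 first block (45 at 21) — 75 left.
Fill SKU-126 first block (30 at 20) — 45 left.
SKU-126 second at 19: fill all 30 — 15 left.
15 remain; put them into SKU-135 first at 13.
Total = 21×45 + 20×30 + 19×30 + 13×15 = 2310.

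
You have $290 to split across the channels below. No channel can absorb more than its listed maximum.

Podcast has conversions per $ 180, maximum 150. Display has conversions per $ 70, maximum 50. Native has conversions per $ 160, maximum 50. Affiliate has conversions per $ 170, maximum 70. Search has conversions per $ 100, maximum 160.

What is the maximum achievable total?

Rank by conversions per $: Podcast 180 > Affiliate 170 > Native 160 > Search 100 > Display 70.
Give Podcast 150 to hit its cap of 150 ; 140 left.
Give Affiliate 70 to hit its cap of 70 ; 70 left.
Native: +50 to 50 (cap) ; 20 left.
Only 20 left; Search takes them to reach 20.
Total = 180×150 + 160×50 + 170×70 + 100×20 = 48900.

48900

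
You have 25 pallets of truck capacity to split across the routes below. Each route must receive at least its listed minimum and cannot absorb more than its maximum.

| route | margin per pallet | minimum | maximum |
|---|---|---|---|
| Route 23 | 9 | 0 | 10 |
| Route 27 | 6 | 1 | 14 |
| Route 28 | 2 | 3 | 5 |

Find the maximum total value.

Meeting every minimum uses 0+1+3 = 4 pallets, leaving 21.
Order the routes by margin per pallet: Route 23 9 > Route 27 6 > Route 28 2.
Route 23 takes 10 more to reach its cap of 10 — 11 left.
Route 27: +11 (room for 13) → 12. Pool exhausted.
Total = 9×10 + 6×12 + 2×3 = 168.

168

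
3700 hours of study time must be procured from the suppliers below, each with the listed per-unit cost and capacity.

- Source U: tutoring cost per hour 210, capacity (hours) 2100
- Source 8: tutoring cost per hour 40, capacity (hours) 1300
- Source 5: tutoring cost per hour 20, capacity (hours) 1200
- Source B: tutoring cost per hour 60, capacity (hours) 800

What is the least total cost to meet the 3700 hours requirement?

208000

Cheapest first:
Source 5 at 20: take all 1200 hours ; 2500 still needed.
Take 1300 from Source 8 at 40 ; need 1200 more.
Take 800 from Source B at 60 ; need 400 more.
Source U at 210: take 400 of its 2100 ; requirement met.
Cost = 1200×20 + 1300×40 + 800×60 + 400×210 = 208000.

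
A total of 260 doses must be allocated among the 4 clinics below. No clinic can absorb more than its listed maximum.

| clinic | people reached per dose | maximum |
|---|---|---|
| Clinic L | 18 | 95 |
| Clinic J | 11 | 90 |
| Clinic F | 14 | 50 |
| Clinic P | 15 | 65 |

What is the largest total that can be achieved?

Order the clinics by people reached per dose: Clinic L 18 > Clinic P 15 > Clinic F 14 > Clinic J 11.
Clinic L takes 95 to reach its cap of 95 — 165 left.
Clinic P: +65 to 65 (cap) — 100 left.
Clinic F: +50 to 50 (cap) — 50 left.
Only 50 left; Clinic J takes them to reach 50.
Total = 18×95 + 11×50 + 14×50 + 15×65 = 3935.

3935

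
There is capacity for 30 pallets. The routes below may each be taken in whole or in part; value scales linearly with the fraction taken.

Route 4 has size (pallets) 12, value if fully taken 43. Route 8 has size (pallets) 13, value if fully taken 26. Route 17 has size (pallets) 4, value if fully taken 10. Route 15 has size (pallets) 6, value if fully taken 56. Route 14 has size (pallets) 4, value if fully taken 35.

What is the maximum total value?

152

Best value per unit of size first: Route 15 56/6≈9.33, Route 14 35/4≈8.75, Route 4 43/12≈3.58, Route 17 10/4≈2.5, Route 8 26/13≈2.
Route 15: take in full, 6 pallets for value 56 — 24 left.
Route 14: take in full, 4 pallets for value 35 — 20 left.
Route 4: take in full, 12 pallets for value 43 — 8 left.
All 4 pallets of Route 17 fit (value 10) — 4 remain.
4 pallets left: a 4/13 share of Route 8 gives 26×4/13 = 8.
Total value = 152.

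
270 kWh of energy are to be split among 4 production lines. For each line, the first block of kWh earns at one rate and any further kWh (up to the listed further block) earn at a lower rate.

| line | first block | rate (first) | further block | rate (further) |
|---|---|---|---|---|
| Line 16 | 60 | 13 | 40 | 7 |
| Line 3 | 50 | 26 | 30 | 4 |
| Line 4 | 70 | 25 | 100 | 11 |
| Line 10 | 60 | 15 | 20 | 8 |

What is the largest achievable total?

Order all 8 blocks by rate: Line 3/tier1 26 > Line 4/tier1 25 > Line 10/tier1 15 > Line 16/tier1 13 > Line 4/tier2 11 > Line 10/tier2 8 > Line 16/tier2 7 > Line 3/tier2 4.
Line 3 tier1 at 26: fill all 50 → 220 left.
Fill Line 4 tier1 block (70 at 25) → 150 left.
Line 10 tier1 at 15: fill all 60 → 90 left.
Line 16 tier1 at 13: fill all 60 → 30 left.
30 remain; put them into Line 4 tier2 at 11.
Total = 26×50 + 25×70 + 15×60 + 13×60 + 11×30 = 5060.

5060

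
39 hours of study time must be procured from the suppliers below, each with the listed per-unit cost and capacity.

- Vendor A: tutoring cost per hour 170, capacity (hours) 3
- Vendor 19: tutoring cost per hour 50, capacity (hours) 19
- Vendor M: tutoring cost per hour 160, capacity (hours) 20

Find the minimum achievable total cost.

Fill from the cheapest supplier first.
Take 19 from Vendor 19 at 50 → need 20 more.
Vendor M at 160: take all 20 hours → 0 still needed.
Vendor A: unused.
Cost = 19×50 + 20×160 = 4150.

4150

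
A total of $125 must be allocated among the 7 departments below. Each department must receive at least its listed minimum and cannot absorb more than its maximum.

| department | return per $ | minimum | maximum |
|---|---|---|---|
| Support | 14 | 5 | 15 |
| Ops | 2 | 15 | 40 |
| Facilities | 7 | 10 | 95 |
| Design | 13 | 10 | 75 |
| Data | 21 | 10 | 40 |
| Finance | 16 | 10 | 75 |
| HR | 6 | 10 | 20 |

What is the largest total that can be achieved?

1760

Meeting every minimum uses 5+15+10+10+10+10+10 = 70 $, leaving 55.
Highest return per $ first: Data 21 > Finance 16 > Support 14 > Design 13 > Facilities 7 > HR 6 > Ops 2.
Give Data 30 more to hit its cap of 40 — 25 left.
Only 25 left; Finance takes them to reach 35.
Total = 14×5 + 2×15 + 7×10 + 13×10 + 21×40 + 16×35 + 6×10 = 1760.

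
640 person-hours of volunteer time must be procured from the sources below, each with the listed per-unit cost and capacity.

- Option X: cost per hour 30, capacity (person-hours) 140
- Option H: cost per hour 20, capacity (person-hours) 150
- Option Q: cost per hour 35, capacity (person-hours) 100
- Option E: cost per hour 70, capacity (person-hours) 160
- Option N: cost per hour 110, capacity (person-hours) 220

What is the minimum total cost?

31800

Use sources in increasing cost order.
Take 150 from Option H at 20 → need 490 more.
Option X (30): use full 140 → 350 person-hours to go.
Take 100 from Option Q at 35 → need 250 more.
Take 160 from Option E at 70 → need 90 more.
Take 90 from Option N at 110 to finish.
Cost = 150×20 + 140×30 + 100×35 + 160×70 + 90×110 = 31800.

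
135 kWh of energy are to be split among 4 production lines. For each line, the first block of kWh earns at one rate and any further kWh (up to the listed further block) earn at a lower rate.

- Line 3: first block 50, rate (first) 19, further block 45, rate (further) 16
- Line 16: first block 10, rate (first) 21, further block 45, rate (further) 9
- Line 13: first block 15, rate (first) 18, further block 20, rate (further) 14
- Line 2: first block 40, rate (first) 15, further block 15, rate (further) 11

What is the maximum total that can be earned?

2375

Treat each block as its own option and order by rate: Line 16/first 21 > Line 3/first 19 > Line 13/first 18 > Line 3/second 16 > Line 2/first 15 > Line 13/second 14 > Line 2/second 11 > Line 16/second 9.
Fill Line 16 first block (10 at 21) ; 125 left.
Fill Line 3 first block (50 at 19) ; 75 left.
Line 13/first (18): +15 ; 60 left.
Line 3 second at 16: fill all 45 ; 15 left.
Line 2/first: +15 of 40 at 15; pool empty.
Total = 21×10 + 19×50 + 18×15 + 16×45 + 15×15 = 2375.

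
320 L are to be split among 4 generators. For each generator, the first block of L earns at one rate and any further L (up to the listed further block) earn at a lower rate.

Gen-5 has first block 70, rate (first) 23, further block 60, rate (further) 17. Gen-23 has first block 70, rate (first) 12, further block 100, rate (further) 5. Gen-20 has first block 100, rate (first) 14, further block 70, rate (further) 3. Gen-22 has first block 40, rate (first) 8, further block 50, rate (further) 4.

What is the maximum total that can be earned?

Treat each block as its own option and order by rate: Gen-5/T1 23 > Gen-5/T2 17 > Gen-20/T1 14 > Gen-23/T1 12 > Gen-22/T1 8 > Gen-23/T2 5 > Gen-22/T2 4 > Gen-20/T2 3.
Gen-5 T1 at 23: fill all 70 — 250 left.
Fill Gen-5 T2 block (60 at 17) — 190 left.
Fill Gen-20 T1 block (100 at 14) — 90 left.
Gen-23/T1 (12): +70 — 20 left.
Gen-22 T1 at 8: only 20 left, fill 20.
Total = 23×70 + 17×60 + 14×100 + 12×70 + 8×20 = 5030.

5030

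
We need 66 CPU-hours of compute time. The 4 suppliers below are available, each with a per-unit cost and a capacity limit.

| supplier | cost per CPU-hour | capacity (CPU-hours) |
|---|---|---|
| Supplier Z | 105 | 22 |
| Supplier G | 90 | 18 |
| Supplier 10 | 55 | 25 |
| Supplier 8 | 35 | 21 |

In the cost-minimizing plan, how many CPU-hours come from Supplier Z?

Fill from the cheapest supplier first.
Supplier 8 at 35: take all 21 CPU-hours ; 45 still needed.
Supplier 10 at 55: take all 25 CPU-hours ; 20 still needed.
Supplier G at 90: take all 18 CPU-hours ; 2 still needed.
Supplier Z (105): take the remaining 2 ; done.

2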